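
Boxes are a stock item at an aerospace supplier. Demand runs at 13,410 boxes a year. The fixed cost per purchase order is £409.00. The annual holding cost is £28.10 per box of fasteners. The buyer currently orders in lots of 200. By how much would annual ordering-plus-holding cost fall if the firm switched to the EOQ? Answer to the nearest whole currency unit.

Extra cost ≈ £12,677 per year

EOQ = √(2DS/H) = √(2 × 13,410 × 409 / 28.1) ≈ 624.80.
Cost at Q* = (D/Q*)S + (Q*/2)H = √(2DSH) ≈ £17,556.75.
Cost at Q = 200: (13,410/200)×409 + (200/2)×28.1 = £27,423.45 + £2,810.00 = £30,233.45.
Excess = £30,233.45 − £17,556.75 = £12,676.70.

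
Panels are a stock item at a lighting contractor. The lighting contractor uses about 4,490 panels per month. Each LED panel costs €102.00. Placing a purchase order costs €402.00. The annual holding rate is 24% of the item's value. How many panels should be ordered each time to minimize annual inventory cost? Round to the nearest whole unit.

Q* ≈ 1,330 panels

Annual demand D = 4,490 × 12 = 53,880.
Holding cost H = 0.24 × €102.00 = €24.4800 per unit per year.
EOQ = √(2DS / H) = √(2 × 53,880 × 402 / 24.48).
= √(43,319,520 / 24.48) = √1,769,588.2353 ≈ 1330.259.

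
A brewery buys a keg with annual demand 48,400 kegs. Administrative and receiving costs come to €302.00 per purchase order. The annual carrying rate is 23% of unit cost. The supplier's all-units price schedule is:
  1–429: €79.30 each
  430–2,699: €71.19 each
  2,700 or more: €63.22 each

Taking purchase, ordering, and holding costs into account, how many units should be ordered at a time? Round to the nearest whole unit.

Holding cost per unit per year at price C is H = 0.23·C.
Evaluate total cost at each tier's feasible EOQ or, if the EOQ is below the tier, at the tier's minimum quantity.
Tier 1 (€79.30): EOQ = 1266.0 exceeds tier's upper bound 429, so this tier is dominated.
EOQ at €71.19 = 1336.2 (feasible in tier 2): TC = 48,400×€71.19 + (48,400/1336.2)×302 + (1336.2/2)×0.23×€71.19 = €3,467,474.35.
EOQ at €63.22 = 1417.9 < 2700, so use break Q=2700: TC = 48,400×€63.22 + (48,400/2700.0)×302 + (2700.0/2)×0.23×€63.22 = €3,084,891.44.
Lowest total cost is €3,084,891.44 at Q = 2700.0.

Q* ≈ 2,700 kegs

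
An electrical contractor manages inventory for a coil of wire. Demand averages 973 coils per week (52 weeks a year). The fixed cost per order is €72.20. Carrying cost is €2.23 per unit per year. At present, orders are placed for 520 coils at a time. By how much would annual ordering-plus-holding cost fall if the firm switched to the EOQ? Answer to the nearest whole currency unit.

Annual demand D = 973 × 52 = 50,596.
EOQ = √(2DS/H) = √(2 × 50,596 × 72.2 / 2.23) ≈ 1810.04.
Cost at Q* = (D/Q*)S + (Q*/2)H = √(2DSH) ≈ €4,036.40.
Cost at Q = 520: (50,596/520)×72.2 + (520/2)×2.23 = €7,025.06 + €579.80 = €7,604.86.
Excess = €7,604.86 − €4,036.40 = €3,568.46.

Extra cost ≈ €3,568 per year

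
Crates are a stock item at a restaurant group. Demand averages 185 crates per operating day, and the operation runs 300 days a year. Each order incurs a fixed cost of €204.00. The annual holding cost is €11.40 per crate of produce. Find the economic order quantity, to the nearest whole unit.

Annual demand D = 185 × 300 = 55,500.
EOQ = √(2DS / H) = √(2 × 55,500 × 204 / 11.4).
= √(22,644,000 / 11.4) = √1,986,315.7895 ≈ 1409.367.

Q* ≈ 1,409 crates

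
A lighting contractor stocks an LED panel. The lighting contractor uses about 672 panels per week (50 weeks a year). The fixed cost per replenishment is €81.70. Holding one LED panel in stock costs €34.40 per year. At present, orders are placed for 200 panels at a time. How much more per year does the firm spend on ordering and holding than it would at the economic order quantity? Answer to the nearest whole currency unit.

Extra cost ≈ €3,423 per year

Annual demand D = 672 × 50 = 33,600.
EOQ = √(2DS/H) = √(2 × 33,600 × 81.7 / 34.4) ≈ 399.50.
Cost at Q* = (D/Q*)S + (Q*/2)H = √(2DSH) ≈ €13,742.79.
Cost at Q = 200: (33,600/200)×81.7 + (200/2)×34.4 = €13,725.60 + €3,440.00 = €17,165.60.
Excess = €17,165.60 − €13,742.79 = €3,422.81.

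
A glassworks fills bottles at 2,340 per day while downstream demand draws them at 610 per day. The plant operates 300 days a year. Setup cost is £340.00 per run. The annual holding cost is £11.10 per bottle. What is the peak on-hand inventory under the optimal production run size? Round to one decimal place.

Annual demand D = 610 × 300 = 183,000.
Production build-up factor (1 − d/p) = 1 − 610/2,340 = 0.7393.
Q* = √(2DS / (H(1 − d/p))) = √(2 × 183,000 × 340 / (11.1 × 0.7393)).
= √(124,440,000 / 8.2064) ≈ 3894.067.
Maximum inventory = Q*(1 − d/p) = 3894.067 × 0.7393 ≈ 2878.947.

I_max ≈ 2,878.9 bottles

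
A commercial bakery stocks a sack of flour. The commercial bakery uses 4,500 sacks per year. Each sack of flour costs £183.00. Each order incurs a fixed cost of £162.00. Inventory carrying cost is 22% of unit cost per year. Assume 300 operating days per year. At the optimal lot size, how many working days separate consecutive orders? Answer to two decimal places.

T ≈ 12.69 days

Holding cost H = 0.22 × £183.00 = £40.2600 per unit per year.
EOQ = √(2DS/H) = √(2 × 4,500 × 162 / 40.26) ≈ 190.30.
Cycle time = Q*/D × 300 = 190.30 / 4,500 × 300 ≈ 12.687 days.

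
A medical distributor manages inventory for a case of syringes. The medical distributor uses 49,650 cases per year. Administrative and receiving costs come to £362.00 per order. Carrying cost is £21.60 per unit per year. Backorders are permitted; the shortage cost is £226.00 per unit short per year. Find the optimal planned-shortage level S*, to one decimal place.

With planned backorders, Q* = √(2DS/H) · √((H+B)/B).
√(2DS/H) = √(2 × 49,650 × 362 / 21.6) = 1290.037.
√((H+B)/B) = √((21.6+226)/226) = 1.0467.
Q* ≈ 1350.278.
S* = Q* · H/(H+B) = 1350.278 × 21.6/247.6 ≈ 117.795.

S* ≈ 117.8 cases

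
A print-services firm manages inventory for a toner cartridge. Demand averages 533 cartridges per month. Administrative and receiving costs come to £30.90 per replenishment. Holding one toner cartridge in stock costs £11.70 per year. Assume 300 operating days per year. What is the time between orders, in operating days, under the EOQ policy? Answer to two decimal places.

Annual demand D = 533 × 12 = 6,396.
The optimal lot size = √(2DS/H) = √(2 × 6,396 × 30.9 / 11.7) ≈ 183.80.
Cycle time = Q*/D × 300 = 183.80 / 6,396 × 300 ≈ 8.621 days.

T ≈ 8.62 days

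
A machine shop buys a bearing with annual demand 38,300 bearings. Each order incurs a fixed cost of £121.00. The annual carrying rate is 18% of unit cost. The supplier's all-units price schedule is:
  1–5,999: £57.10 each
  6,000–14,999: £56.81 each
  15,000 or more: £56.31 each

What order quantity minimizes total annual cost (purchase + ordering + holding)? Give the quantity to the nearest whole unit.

Holding cost per unit per year at price C is H = 0.18·C.
For each price level, check whether its EOQ is feasible; otherwise the best quantity at that price is the breakpoint.
EOQ at £57.10 = 949.6 (feasible in tier 1): TC = 38,300×£57.10 + (38,300/949.6)×121 + (949.6/2)×0.18×£57.10 = £2,196,690.26.
EOQ at £56.81 = 952.0 < 6000, so use break Q=6000: TC = 38,300×£56.81 + (38,300/6000.0)×121 + (6000.0/2)×0.18×£56.81 = £2,207,272.78.
EOQ at £56.31 = 956.3 < 15000, so use break Q=15000: TC = 38,300×£56.31 + (38,300/15000.0)×121 + (15000.0/2)×0.18×£56.31 = £2,233,000.45.
Lowest total cost is £2,196,690.26 at Q = 949.6.

Q* ≈ 950 bearings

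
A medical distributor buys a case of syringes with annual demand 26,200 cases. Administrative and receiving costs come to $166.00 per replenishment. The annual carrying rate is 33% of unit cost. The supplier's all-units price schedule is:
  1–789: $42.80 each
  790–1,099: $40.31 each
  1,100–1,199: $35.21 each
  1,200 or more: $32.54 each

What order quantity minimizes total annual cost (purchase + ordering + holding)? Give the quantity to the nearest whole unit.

Holding cost per unit per year at price C is H = 0.33·C.
Evaluate total cost at each tier's feasible EOQ or, if the EOQ is below the tier, at the tier's minimum quantity.
EOQ at $42.80 = 784.8 (feasible in tier 1): TC = 26,200×$42.80 + (26,200/784.8)×166 + (784.8/2)×0.33×$42.80 = $1,132,444.05.
EOQ at $40.31 = 808.6 (feasible in tier 2): TC = 26,200×$40.31 + (26,200/808.6)×166 + (808.6/2)×0.33×$40.31 = $1,066,878.80.
EOQ at $35.21 = 865.2 < 1100, so use break Q=1100: TC = 26,200×$35.21 + (26,200/1100.0)×166 + (1100.0/2)×0.33×$35.21 = $932,846.43.
EOQ at $32.54 = 900.0 < 1200, so use break Q=1200: TC = 26,200×$32.54 + (26,200/1200.0)×166 + (1200.0/2)×0.33×$32.54 = $862,615.25.
Lowest total cost is $862,615.25 at Q = 1200.0.

Q* ≈ 1,200 cases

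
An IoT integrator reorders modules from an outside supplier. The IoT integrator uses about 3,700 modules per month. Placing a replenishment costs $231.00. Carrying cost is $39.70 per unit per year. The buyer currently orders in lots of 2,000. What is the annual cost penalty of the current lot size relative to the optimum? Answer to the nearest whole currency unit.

Extra cost ≈ $16,291 per year

Annual demand D = 3,700 × 12 = 44,400.
EOQ = √(2DS/H) = √(2 × 44,400 × 231 / 39.7) ≈ 718.82.
Cost at Q* = (D/Q*)S + (Q*/2)H = √(2DSH) ≈ $28,536.96.
Cost at Q = 2,000: (44,400/2,000)×231 + (2,000/2)×39.7 = $5,128.20 + $39,700.00 = $44,828.20.
Excess = $44,828.20 − $28,536.96 = $16,291.24.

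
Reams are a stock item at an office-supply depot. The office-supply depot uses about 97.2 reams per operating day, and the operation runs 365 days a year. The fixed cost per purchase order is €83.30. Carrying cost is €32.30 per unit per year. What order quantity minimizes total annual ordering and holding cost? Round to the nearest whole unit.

Annual demand D = 97.2 × 365 = 35,478.
EOQ = √(2DS / H) = √(2 × 35,478 × 83.3 / 32.3).
= √(5,910,634.8 / 32.3) = √182,991.7895 ≈ 427.775.

Q* ≈ 428 reams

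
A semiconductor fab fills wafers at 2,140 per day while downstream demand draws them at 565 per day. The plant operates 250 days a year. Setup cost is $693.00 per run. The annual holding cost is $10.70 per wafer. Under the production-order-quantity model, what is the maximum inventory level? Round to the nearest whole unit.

I_max ≈ 3,670 wafers

Annual demand D = 565 × 250 = 141,250.
Production build-up factor (1 − d/p) = 1 − 565/2,140 = 0.7360.
Q* = √(2DS / (H(1 − d/p))) = √(2 × 141,250 × 693 / (10.7 × 0.7360)).
= √(195,772,500 / 7.875) ≈ 4985.980.
Maximum inventory = Q*(1 − d/p) = 4985.980 × 0.7360 ≈ 3669.588.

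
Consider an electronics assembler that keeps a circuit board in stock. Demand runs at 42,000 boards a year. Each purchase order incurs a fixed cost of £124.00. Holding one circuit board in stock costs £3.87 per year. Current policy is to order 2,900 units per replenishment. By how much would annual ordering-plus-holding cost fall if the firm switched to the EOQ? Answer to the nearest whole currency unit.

Extra cost ≈ £1,058 per year

EOQ = √(2DS/H) = √(2 × 42,000 × 124 / 3.87) ≈ 1640.57.
Cost at Q* = (D/Q*)S + (Q*/2)H = √(2DSH) ≈ £6,349.01.
Cost at Q = 2,900: (42,000/2,900)×124 + (2,900/2)×3.87 = £1,795.86 + £5,611.50 = £7,407.36.
Excess = £7,407.36 − £6,349.01 = £1,058.35.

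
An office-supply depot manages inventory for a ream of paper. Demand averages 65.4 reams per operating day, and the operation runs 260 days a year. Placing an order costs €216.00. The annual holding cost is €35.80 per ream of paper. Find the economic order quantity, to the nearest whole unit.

Q* ≈ 453 reams

Annual demand D = 65.4 × 260 = 17,004.
EOQ = √(2DS / H) = √(2 × 17,004 × 216 / 35.8).
= √(7,345,728 / 35.8) = √205,187.933 ≈ 452.977.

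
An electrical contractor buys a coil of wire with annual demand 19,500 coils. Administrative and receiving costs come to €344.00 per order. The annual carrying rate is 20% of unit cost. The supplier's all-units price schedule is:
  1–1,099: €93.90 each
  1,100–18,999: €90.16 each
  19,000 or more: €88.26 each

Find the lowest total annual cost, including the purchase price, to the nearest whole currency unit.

Holding cost per unit per year at price C is H = 0.20·C.
Evaluate total cost at each tier's feasible EOQ or, if the EOQ is below the tier, at the tier's minimum quantity.
EOQ at €93.90 = 845.2 (feasible in tier 1): TC = 19,500×€93.90 + (19,500/845.2)×344 + (845.2/2)×0.20×€93.90 = €1,846,923.01.
EOQ at €90.16 = 862.6 < 1100, so use break Q=1100: TC = 19,500×€90.16 + (19,500/1100.0)×344 + (1100.0/2)×0.20×€90.16 = €1,774,135.78.
EOQ at €88.26 = 871.8 < 19000, so use break Q=19000: TC = 19,500×€88.26 + (19,500/19000.0)×344 + (19000.0/2)×0.20×€88.26 = €1,889,117.05.
Lowest total cost among the candidates is at Q = 1100.0.

TC* ≈ €1,774,136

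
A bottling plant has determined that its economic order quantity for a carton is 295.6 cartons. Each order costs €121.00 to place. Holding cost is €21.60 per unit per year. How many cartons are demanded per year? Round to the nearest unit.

Invert the EOQ relation Q*² = 2DS/H.
From Q* = √(2DS/H): D = Q*²H / (2S) = 295.6² × 21.6 / (2 × 121) = 7799.149.

D ≈ 7,799 cartons per year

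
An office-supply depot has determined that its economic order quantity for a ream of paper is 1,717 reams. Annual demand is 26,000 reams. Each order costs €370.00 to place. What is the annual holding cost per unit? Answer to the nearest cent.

Squaring Q* = √(2DS/H) gives Q*² = 2DS/H.
From Q* = √(2DS/H): H = 2DS / Q*² = 2 × 26,000 × 370 / 1,717² = 6.5263.

H ≈ €6.53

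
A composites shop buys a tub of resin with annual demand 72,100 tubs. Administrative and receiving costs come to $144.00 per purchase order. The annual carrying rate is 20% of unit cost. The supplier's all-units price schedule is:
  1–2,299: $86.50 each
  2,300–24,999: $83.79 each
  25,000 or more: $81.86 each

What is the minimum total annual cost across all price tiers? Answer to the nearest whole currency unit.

TC* ≈ $6,065,045

Holding cost per unit per year at price C is H = 0.20·C.
Candidates are each tier's EOQ (if it falls in that tier) and each price-break quantity.
EOQ at $86.50 = 1095.6 (feasible in tier 1): TC = 72,100×$86.50 + (72,100/1095.6)×144 + (1095.6/2)×0.20×$86.50 = $6,255,603.39.
EOQ at $83.79 = 1113.1 < 2300, so use break Q=2300: TC = 72,100×$83.79 + (72,100/2300.0)×144 + (2300.0/2)×0.20×$83.79 = $6,065,044.79.
EOQ at $81.86 = 1126.2 < 25000, so use break Q=25000: TC = 72,100×$81.86 + (72,100/25000.0)×144 + (25000.0/2)×0.20×$81.86 = $6,107,171.30.
Lowest total cost among the candidates is at Q = 2300.0.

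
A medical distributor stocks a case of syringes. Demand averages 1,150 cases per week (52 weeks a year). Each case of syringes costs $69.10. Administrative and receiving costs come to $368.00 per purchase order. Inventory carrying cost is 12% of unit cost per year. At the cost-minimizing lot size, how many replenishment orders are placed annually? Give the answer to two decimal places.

N ≈ 25.96 orders per year

Annual demand D = 1,150 × 52 = 59,800.
Holding cost H = 0.12 × $69.10 = $8.2920 per unit per year.
The optimal lot size = √(2DS/H) = √(2 × 59,800 × 368 / 8.292) ≈ 2303.88.
Orders per year = D / Q* = 59,800 / 2303.88 ≈ 25.956.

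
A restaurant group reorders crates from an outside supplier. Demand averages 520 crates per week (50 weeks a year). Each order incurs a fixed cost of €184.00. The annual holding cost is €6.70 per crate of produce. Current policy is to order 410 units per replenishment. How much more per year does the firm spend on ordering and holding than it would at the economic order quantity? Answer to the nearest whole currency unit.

Extra cost ≈ €5,035 per year

Annual demand D = 520 × 50 = 26,000.
EOQ = √(2DS/H) = √(2 × 26,000 × 184 / 6.7) ≈ 1195.01.
Cost at Q* = (D/Q*)S + (Q*/2)H = √(2DSH) ≈ €8,006.60.
Cost at Q = 410: (26,000/410)×184 + (410/2)×6.7 = €11,668.29 + €1,373.50 = €13,041.79.
Excess = €13,041.79 − €8,006.60 = €5,035.20.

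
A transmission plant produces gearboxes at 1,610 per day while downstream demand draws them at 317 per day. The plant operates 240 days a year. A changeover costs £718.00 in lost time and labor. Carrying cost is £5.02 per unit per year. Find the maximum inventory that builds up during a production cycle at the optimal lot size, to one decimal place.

I_max ≈ 4,180.7 gearboxes

Annual demand D = 317 × 240 = 76,080.
Production build-up factor (1 − d/p) = 1 − 317/1,610 = 0.8031.
Q* = √(2DS / (H(1 − d/p))) = √(2 × 76,080 × 718 / (5.02 × 0.8031)).
= √(109,250,880 / 4.0316) ≈ 5205.642.
Maximum inventory = Q*(1 − d/p) = 5205.642 × 0.8031 ≈ 4180.680.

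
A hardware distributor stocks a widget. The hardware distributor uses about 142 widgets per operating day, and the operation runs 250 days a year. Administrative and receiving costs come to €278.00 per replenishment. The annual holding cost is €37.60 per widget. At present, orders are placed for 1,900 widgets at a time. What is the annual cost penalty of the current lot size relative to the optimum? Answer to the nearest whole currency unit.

Annual demand D = 142 × 250 = 35,500.
EOQ = √(2DS/H) = √(2 × 35,500 × 278 / 37.6) ≈ 724.53.
Cost at Q* = (D/Q*)S + (Q*/2)H = √(2DSH) ≈ €27,242.41.
Cost at Q = 1,900: (35,500/1,900)×278 + (1,900/2)×37.6 = €5,194.21 + €35,720.00 = €40,914.21.
Excess = €40,914.21 − €27,242.41 = €13,671.80.

Extra cost ≈ €13,672 per year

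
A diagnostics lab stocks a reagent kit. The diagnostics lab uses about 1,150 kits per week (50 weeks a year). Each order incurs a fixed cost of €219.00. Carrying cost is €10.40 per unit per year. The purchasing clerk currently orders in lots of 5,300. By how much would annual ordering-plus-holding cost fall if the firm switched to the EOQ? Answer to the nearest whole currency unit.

Extra cost ≈ €13,752 per year

Annual demand D = 1,150 × 50 = 57,500.
EOQ = √(2DS/H) = √(2 × 57,500 × 219 / 10.4) ≈ 1556.16.
Cost at Q* = (D/Q*)S + (Q*/2)H = √(2DSH) ≈ €16,184.07.
Cost at Q = 5,300: (57,500/5,300)×219 + (5,300/2)×10.4 = €2,375.94 + €27,560.00 = €29,935.94.
Excess = €29,935.94 − €16,184.07 = €13,751.88.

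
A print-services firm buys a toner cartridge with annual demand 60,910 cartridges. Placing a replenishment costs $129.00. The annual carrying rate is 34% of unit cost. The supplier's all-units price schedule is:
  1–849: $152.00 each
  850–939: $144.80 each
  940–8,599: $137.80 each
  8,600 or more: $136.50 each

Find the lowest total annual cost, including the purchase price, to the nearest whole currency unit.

TC* ≈ $8,423,777

Holding cost per unit per year at price C is H = 0.34·C.
Candidates are each tier's EOQ (if it falls in that tier) and each price-break quantity.
EOQ at $152.00 = 551.4 (feasible in tier 1): TC = 60,910×$152.00 + (60,910/551.4)×129 + (551.4/2)×0.34×$152.00 = $9,286,818.07.
EOQ at $144.80 = 565.0 < 850, so use break Q=850: TC = 60,910×$144.80 + (60,910/850.0)×129 + (850.0/2)×0.34×$144.80 = $8,849,935.59.
EOQ at $137.80 = 579.1 < 940, so use break Q=940: TC = 60,910×$137.80 + (60,910/940.0)×129 + (940.0/2)×0.34×$137.80 = $8,423,777.37.
EOQ at $136.50 = 581.9 < 8600, so use break Q=8600: TC = 60,910×$136.50 + (60,910/8600.0)×129 + (8600.0/2)×0.34×$136.50 = $8,514,691.65.
Lowest total cost among the candidates is at Q = 940.0.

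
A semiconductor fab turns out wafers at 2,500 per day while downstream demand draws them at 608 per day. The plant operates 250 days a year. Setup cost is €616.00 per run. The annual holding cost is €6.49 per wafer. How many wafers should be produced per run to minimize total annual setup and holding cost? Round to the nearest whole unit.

Q* ≈ 6,175 wafers

Annual demand D = 608 × 250 = 152,000.
Production build-up factor (1 − d/p) = 1 − 608/2,500 = 0.7568.
Q* = √(2DS / (H(1 − d/p))) = √(2 × 152,000 × 616 / (6.49 × 0.7568)).
= √(187,264,000 / 4.9116) ≈ 6174.677.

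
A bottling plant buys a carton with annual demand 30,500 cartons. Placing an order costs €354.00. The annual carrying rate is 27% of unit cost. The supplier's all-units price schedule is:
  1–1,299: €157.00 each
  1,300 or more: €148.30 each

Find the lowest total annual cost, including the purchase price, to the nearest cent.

TC* ≈ €4,557,482.03

Holding cost per unit per year at price C is H = 0.27·C.
Candidates are each tier's EOQ (if it falls in that tier) and each price-break quantity.
EOQ at €157.00 = 713.7 (feasible in tier 1): TC = 30,500×€157.00 + (30,500/713.7)×354 + (713.7/2)×0.27×€157.00 = €4,818,755.08.
EOQ at €148.30 = 734.4 < 1300, so use break Q=1300: TC = 30,500×€148.30 + (30,500/1300.0)×354 + (1300.0/2)×0.27×€148.30 = €4,557,482.03.
Lowest total cost among the candidates is at Q = 1300.0.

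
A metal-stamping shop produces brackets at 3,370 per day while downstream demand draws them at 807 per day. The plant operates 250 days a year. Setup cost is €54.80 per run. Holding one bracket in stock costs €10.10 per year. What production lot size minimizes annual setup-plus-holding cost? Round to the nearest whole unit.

Annual demand D = 807 × 250 = 201,750.
Production build-up factor (1 − d/p) = 1 − 807/3,370 = 0.7605.
Q* = √(2DS / (H(1 − d/p))) = √(2 × 201,750 × 54.8 / (10.1 × 0.7605)).
= √(22,111,800 / 7.6814) ≈ 1696.649.

Q* ≈ 1,697 brackets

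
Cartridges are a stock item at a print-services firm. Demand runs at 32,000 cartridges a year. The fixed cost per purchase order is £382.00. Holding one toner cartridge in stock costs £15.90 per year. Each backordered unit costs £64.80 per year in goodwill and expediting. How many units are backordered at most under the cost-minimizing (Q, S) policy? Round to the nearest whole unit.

With planned backorders, Q* = √(2DS/H) · √((H+B)/B).
√(2DS/H) = √(2 × 32,000 × 382 / 15.9) = 1240.004.
√((H+B)/B) = √((15.9+64.8)/64.8) = 1.1160.
Q* ≈ 1383.797.
S* = Q* · H/(H+B) = 1383.797 × 15.9/80.7 ≈ 272.644.

S* ≈ 273 cartridges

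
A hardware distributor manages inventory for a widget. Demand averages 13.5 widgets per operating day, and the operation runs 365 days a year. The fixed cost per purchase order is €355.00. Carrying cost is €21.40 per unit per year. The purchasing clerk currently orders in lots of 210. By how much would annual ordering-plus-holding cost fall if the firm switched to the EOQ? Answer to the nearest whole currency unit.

Extra cost ≈ €1,924 per year

Annual demand D = 13.5 × 365 = 4,927.5.
EOQ = √(2DS/H) = √(2 × 4,927.5 × 355 / 21.4) ≈ 404.33.
Cost at Q* = (D/Q*)S + (Q*/2)H = √(2DSH) ≈ €8,652.65.
Cost at Q = 210: (4,927.5/210)×355 + (210/2)×21.4 = €8,329.82 + €2,247.00 = €10,576.82.
Excess = €10,576.82 − €8,652.65 = €1,924.17.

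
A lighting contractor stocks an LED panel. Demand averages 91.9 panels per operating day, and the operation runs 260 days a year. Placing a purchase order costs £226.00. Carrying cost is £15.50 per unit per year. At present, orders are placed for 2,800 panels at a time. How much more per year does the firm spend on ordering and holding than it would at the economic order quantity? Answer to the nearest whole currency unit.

Annual demand D = 91.9 × 260 = 23,894.
EOQ = √(2DS/H) = √(2 × 23,894 × 226 / 15.5) ≈ 834.73.
Cost at Q* = (D/Q*)S + (Q*/2)H = √(2DSH) ≈ £12,938.37.
Cost at Q = 2,800: (23,894/2,800)×226 + (2,800/2)×15.5 = £1,928.59 + £21,700.00 = £23,628.59.
Excess = £23,628.59 − £12,938.37 = £10,690.22.

Extra cost ≈ £10,690 per year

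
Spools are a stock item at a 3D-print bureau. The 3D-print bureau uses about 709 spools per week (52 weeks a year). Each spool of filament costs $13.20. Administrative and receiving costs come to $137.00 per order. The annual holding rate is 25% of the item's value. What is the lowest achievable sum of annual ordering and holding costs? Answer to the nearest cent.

TC* ≈ $5,773.74

Annual demand D = 709 × 52 = 36,868.
Holding cost H = 0.25 × $13.20 = $3.3000 per unit per year.
Q* = √(2DS/H) = √(2 × 36,868 × 137 / 3.3) ≈ 1749.62.
At the optimum the two cost components are equal, so total cost = 2·(Q*/2)H = Q*·H.
Minimum total = √(2DSH) = √(2 × 36,868 × 137 × 3.3) ≈ 5773.738.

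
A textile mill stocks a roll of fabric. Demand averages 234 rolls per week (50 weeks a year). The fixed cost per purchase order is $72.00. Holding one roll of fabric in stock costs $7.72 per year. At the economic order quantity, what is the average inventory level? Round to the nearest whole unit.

Average inventory ≈ 234 rolls

Annual demand D = 234 × 50 = 11,700.
EOQ = √(2DS/H) = √(2 × 11,700 × 72 / 7.72) ≈ 467.16.
Average inventory = Q*/2 ≈ 467.16 / 2 = 233.580.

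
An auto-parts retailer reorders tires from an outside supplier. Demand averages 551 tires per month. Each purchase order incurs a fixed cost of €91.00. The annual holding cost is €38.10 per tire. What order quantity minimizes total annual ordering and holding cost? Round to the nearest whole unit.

Q* ≈ 178 tires

Annual demand D = 551 × 12 = 6,612.
EOQ = √(2DS / H) = √(2 × 6,612 × 91 / 38.1).
= √(1,203,384 / 38.1) = √31,584.8819 ≈ 177.721.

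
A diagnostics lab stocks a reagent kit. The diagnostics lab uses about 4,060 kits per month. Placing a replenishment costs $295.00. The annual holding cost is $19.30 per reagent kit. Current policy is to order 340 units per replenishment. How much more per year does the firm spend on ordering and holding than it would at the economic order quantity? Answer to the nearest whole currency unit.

Annual demand D = 4,060 × 12 = 48,720.
EOQ = √(2DS/H) = √(2 × 48,720 × 295 / 19.3) ≈ 1220.40.
Cost at Q* = (D/Q*)S + (Q*/2)H = √(2DSH) ≈ $23,553.65.
Cost at Q = 340: (48,720/340)×295 + (340/2)×19.3 = $42,271.76 + $3,281.00 = $45,552.76.
Excess = $45,552.76 − $23,553.65 = $21,999.11.

Extra cost ≈ $21,999 per year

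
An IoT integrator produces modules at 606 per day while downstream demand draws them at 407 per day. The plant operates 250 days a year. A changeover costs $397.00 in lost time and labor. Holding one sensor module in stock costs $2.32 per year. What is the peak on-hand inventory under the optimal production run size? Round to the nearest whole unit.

I_max ≈ 3,382 modules

Annual demand D = 407 × 250 = 101,750.
Production build-up factor (1 − d/p) = 1 − 407/606 = 0.3284.
Q* = √(2DS / (H(1 − d/p))) = √(2 × 101,750 × 397 / (2.32 × 0.3284)).
= √(80,789,500 / 0.7618) ≈ 10297.771.
Maximum inventory = Q*(1 − d/p) = 10297.771 × 0.3284 ≈ 3381.611.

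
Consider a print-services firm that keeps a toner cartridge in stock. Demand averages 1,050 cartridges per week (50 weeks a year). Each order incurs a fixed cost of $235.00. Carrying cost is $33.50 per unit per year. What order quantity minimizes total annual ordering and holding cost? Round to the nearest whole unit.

Q* ≈ 858 cartridges

Annual demand D = 1,050 × 50 = 52,500.
EOQ = √(2DS / H) = √(2 × 52,500 × 235 / 33.5).
= √(24,675,000 / 33.5) = √736,567.1642 ≈ 858.235.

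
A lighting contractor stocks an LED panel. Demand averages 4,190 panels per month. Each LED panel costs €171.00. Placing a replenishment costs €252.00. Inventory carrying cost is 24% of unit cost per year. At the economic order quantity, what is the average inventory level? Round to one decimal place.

Annual demand D = 4,190 × 12 = 50,280.
Holding cost H = 0.24 × €171.00 = €41.0400 per unit per year.
Q* = √(2DS/H) = √(2 × 50,280 × 252 / 41.04) ≈ 785.79.
Average inventory = Q*/2 ≈ 785.79 / 2 = 392.897.

Average inventory ≈ 392.9 panels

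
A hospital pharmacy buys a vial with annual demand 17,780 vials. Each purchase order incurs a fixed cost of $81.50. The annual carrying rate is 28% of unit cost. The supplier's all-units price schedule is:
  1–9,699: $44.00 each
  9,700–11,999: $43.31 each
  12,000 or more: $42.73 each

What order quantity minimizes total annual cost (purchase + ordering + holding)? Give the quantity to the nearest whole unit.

Holding cost per unit per year at price C is H = 0.28·C.
Candidates are each tier's EOQ (if it falls in that tier) and each price-break quantity.
EOQ at $44.00 = 485.0 (feasible in tier 1): TC = 17,780×$44.00 + (17,780/485.0)×81.5 + (485.0/2)×0.28×$44.00 = $788,295.37.
EOQ at $43.31 = 488.9 < 9700, so use break Q=9700: TC = 17,780×$43.31 + (17,780/9700.0)×81.5 + (9700.0/2)×0.28×$43.31 = $829,016.17.
EOQ at $42.73 = 492.2 < 12000, so use break Q=12000: TC = 17,780×$42.73 + (17,780/12000.0)×81.5 + (12000.0/2)×0.28×$42.73 = $831,646.56.
Lowest total cost is $788,295.37 at Q = 485.0.

Q* ≈ 485 vials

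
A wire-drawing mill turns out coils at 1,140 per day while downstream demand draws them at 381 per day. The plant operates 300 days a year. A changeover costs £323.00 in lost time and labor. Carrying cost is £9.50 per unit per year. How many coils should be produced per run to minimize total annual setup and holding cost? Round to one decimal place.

Annual demand D = 381 × 300 = 114,300.
Production build-up factor (1 − d/p) = 1 − 381/1,140 = 0.6658.
Q* = √(2DS / (H(1 − d/p))) = √(2 × 114,300 × 323 / (9.5 × 0.6658)).
= √(73,837,800 / 6.325) ≈ 3416.718.

Q* ≈ 3,416.7 coils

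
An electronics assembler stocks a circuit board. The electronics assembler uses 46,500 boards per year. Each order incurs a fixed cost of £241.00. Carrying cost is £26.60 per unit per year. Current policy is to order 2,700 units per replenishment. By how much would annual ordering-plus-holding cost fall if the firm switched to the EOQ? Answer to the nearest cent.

EOQ = √(2DS/H) = √(2 × 46,500 × 241 / 26.6) ≈ 917.93.
Cost at Q* = (D/Q*)S + (Q*/2)H = √(2DSH) ≈ £24,416.92.
Cost at Q = 2,700: (46,500/2,700)×241 + (2,700/2)×26.6 = £4,150.56 + £35,910.00 = £40,060.56.
Excess = £40,060.56 − £24,416.92 = £15,643.64.

Extra cost ≈ £15,643.64 per year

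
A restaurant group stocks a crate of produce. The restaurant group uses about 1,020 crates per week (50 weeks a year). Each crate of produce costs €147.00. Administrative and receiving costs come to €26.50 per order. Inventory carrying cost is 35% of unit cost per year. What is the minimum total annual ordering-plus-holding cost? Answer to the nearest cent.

Annual demand D = 1,020 × 50 = 51,000.
Holding cost H = 0.35 × €147.00 = €51.4500 per unit per year.
The optimal lot size = √(2DS/H) = √(2 × 51,000 × 26.5 / 51.45) ≈ 229.21.
At Q*, ordering cost (D/Q*)S equals holding cost (Q*/2)H, each = √(DSH/2).
Minimum total = √(2DSH) = √(2 × 51,000 × 26.5 × 51.45) ≈ 11792.767.

TC* ≈ €11,792.77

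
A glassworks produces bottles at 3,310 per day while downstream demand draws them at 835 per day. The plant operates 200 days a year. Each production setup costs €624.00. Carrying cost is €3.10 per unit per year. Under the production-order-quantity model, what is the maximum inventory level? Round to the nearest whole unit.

Annual demand D = 835 × 200 = 167,000.
Production build-up factor (1 − d/p) = 1 − 835/3,310 = 0.7477.
Q* = √(2DS / (H(1 − d/p))) = √(2 × 167,000 × 624 / (3.1 × 0.7477)).
= √(208,416,000 / 2.318) ≈ 9482.243.
Maximum inventory = Q*(1 − d/p) = 9482.243 × 0.7477 ≈ 7090.197.

I_max ≈ 7,090 bottles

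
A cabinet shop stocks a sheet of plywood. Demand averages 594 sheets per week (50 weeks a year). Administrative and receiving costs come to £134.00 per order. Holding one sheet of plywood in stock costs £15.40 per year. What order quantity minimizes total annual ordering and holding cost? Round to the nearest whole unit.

Q* ≈ 719 sheets

Annual demand D = 594 × 50 = 29,700.
EOQ = √(2DS / H) = √(2 × 29,700 × 134 / 15.4).
= √(7,959,600 / 15.4) = √516,857.1429 ≈ 718.928.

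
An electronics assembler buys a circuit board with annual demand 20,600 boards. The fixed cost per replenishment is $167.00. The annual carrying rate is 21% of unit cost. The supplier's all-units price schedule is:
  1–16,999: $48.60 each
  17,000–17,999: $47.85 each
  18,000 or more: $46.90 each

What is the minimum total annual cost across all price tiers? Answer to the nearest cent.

TC* ≈ $1,009,539.82

Holding cost per unit per year at price C is H = 0.21·C.
Candidates are each tier's EOQ (if it falls in that tier) and each price-break quantity.
EOQ at $48.60 = 821.1 (feasible in tier 1): TC = 20,600×$48.60 + (20,600/821.1)×167 + (821.1/2)×0.21×$48.60 = $1,009,539.82.
EOQ at $47.85 = 827.5 < 17000, so use break Q=17000: TC = 20,600×$47.85 + (20,600/17000.0)×167 + (17000.0/2)×0.21×$47.85 = $1,071,324.61.
EOQ at $46.90 = 835.8 < 18000, so use break Q=18000: TC = 20,600×$46.90 + (20,600/18000.0)×167 + (18000.0/2)×0.21×$46.90 = $1,054,972.12.
Lowest total cost among the candidates is at Q = 821.1.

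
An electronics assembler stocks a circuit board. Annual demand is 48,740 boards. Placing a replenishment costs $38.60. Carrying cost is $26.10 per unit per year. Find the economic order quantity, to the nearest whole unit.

EOQ = √(2DS / H) = √(2 × 48,740 × 38.6 / 26.1).
= √(3,762,728 / 26.1) = √144,165.8238 ≈ 379.692.

Q* ≈ 380 boards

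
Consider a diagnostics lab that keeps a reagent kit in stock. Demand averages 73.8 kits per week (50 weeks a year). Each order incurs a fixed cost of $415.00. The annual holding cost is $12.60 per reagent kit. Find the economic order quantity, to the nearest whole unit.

Annual demand D = 73.8 × 50 = 3,690.
EOQ = √(2DS / H) = √(2 × 3,690 × 415 / 12.6).
= √(3,062,700 / 12.6) = √243,071.4286 ≈ 493.023.

Q* ≈ 493 kits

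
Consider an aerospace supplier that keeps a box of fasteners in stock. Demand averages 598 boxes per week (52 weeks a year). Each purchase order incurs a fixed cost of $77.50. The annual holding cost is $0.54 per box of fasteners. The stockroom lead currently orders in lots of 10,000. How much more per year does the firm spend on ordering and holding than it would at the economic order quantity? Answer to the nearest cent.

Extra cost ≈ $1,327.69 per year

Annual demand D = 598 × 52 = 31,096.
EOQ = √(2DS/H) = √(2 × 31,096 × 77.5 / 0.54) ≈ 2987.59.
Cost at Q* = (D/Q*)S + (Q*/2)H = √(2DSH) ≈ $1,613.30.
Cost at Q = 10,000: (31,096/10,000)×77.5 + (10,000/2)×0.54 = $240.99 + $2,700.00 = $2,940.99.
Excess = $2,940.99 − $1,613.30 = $1,327.69.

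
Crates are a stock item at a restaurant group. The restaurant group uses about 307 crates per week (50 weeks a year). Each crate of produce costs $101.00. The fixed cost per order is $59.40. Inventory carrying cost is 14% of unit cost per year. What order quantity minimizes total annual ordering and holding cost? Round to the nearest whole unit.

Q* ≈ 359 crates

Annual demand D = 307 × 50 = 15,350.
Holding cost H = 0.14 × $101.00 = $14.1400 per unit per year.
EOQ = √(2DS / H) = √(2 × 15,350 × 59.4 / 14.14).
= √(1,823,580 / 14.14) = √128,966.0537 ≈ 359.118.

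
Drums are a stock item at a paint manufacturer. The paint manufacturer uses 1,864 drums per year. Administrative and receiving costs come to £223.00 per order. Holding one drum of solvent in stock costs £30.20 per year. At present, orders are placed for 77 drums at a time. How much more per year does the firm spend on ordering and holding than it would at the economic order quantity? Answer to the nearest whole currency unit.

EOQ = √(2DS/H) = √(2 × 1,864 × 223 / 30.2) ≈ 165.92.
Cost at Q* = (D/Q*)S + (Q*/2)H = √(2DSH) ≈ £5,010.65.
Cost at Q = 77: (1,864/77)×223 + (77/2)×30.2 = £5,398.34 + £1,162.70 = £6,561.04.
Excess = £6,561.04 − £5,010.65 = £1,550.39.

Extra cost ≈ £1,550 per year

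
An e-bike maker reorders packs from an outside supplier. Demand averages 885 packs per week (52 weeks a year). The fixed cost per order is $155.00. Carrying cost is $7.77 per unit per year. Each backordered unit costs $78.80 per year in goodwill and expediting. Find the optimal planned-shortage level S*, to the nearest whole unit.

S* ≈ 127 packs

Annual demand D = 885 × 52 = 46,020.
With planned backorders, Q* = √(2DS/H) · √((H+B)/B).
√(2DS/H) = √(2 × 46,020 × 155 / 7.77) = 1355.014.
√((H+B)/B) = √((7.77+78.8)/78.8) = 1.0481.
Q* ≈ 1420.248.
S* = Q* · H/(H+B) = 1420.248 × 7.77/86.57 ≈ 127.473.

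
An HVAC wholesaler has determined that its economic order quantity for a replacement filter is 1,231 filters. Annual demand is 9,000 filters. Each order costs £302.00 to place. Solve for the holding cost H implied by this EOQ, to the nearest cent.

The basic EOQ model gives Q* = √(2DS/H); rearrange for the unknown.
From Q* = √(2DS/H): H = 2DS / Q*² = 2 × 9,000 × 302 / 1,231² = 3.5873.

H ≈ £3.59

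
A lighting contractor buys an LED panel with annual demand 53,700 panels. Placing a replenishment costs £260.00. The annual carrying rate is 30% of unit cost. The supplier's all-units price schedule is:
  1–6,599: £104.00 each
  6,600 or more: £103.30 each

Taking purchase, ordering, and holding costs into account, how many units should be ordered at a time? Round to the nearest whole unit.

Holding cost per unit per year at price C is H = 0.30·C.
For each price level, check whether its EOQ is feasible; otherwise the best quantity at that price is the breakpoint.
EOQ at £104.00 = 946.0 (feasible in tier 1): TC = 53,700×£104.00 + (53,700/946.0)×260 + (946.0/2)×0.30×£104.00 = £5,614,316.59.
EOQ at £103.30 = 949.2 < 6600, so use break Q=6600: TC = 53,700×£103.30 + (53,700/6600.0)×260 + (6600.0/2)×0.30×£103.30 = £5,651,592.45.
Lowest total cost is £5,614,316.59 at Q = 946.0.

Q* ≈ 946 panels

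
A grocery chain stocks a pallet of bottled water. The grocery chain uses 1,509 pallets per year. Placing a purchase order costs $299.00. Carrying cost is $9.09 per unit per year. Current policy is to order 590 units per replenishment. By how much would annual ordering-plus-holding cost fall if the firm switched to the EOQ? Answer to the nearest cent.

Extra cost ≈ $582.25 per year

EOQ = √(2DS/H) = √(2 × 1,509 × 299 / 9.09) ≈ 315.07.
Cost at Q* = (D/Q*)S + (Q*/2)H = √(2DSH) ≈ $2,864.03.
Cost at Q = 590: (1,509/590)×299 + (590/2)×9.09 = $764.73 + $2,681.55 = $3,446.28.
Excess = $3,446.28 − $2,864.03 = $582.25.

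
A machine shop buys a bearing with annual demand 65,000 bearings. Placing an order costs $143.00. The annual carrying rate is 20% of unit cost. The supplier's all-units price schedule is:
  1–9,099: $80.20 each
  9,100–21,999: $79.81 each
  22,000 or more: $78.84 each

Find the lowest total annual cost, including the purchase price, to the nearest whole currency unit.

TC* ≈ $5,230,268

Holding cost per unit per year at price C is H = 0.20·C.
Candidates are each tier's EOQ (if it falls in that tier) and each price-break quantity.
EOQ at $80.20 = 1076.6 (feasible in tier 1): TC = 65,000×$80.20 + (65,000/1076.6)×143 + (1076.6/2)×0.20×$80.20 = $5,230,267.99.
EOQ at $79.81 = 1079.2 < 9100, so use break Q=9100: TC = 65,000×$79.81 + (65,000/9100.0)×143 + (9100.0/2)×0.20×$79.81 = $5,261,298.53.
EOQ at $78.84 = 1085.8 < 22000, so use break Q=22000: TC = 65,000×$78.84 + (65,000/22000.0)×143 + (22000.0/2)×0.20×$78.84 = $5,298,470.50.
Lowest total cost among the candidates is at Q = 1076.6.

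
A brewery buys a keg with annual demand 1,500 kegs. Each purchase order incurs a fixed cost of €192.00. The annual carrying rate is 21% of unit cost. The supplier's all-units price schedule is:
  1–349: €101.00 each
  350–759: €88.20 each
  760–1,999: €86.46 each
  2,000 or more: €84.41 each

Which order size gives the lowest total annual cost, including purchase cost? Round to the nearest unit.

Holding cost per unit per year at price C is H = 0.21·C.
For each price level, check whether its EOQ is feasible; otherwise the best quantity at that price is the breakpoint.
EOQ at €101.00 = 164.8 (feasible in tier 1): TC = 1,500×€101.00 + (1,500/164.8)×192 + (164.8/2)×0.21×€101.00 = €154,995.28.
EOQ at €88.20 = 176.3 < 350, so use break Q=350: TC = 1,500×€88.20 + (1,500/350.0)×192 + (350.0/2)×0.21×€88.20 = €136,364.21.
EOQ at €86.46 = 178.1 < 760, so use break Q=760: TC = 1,500×€86.46 + (1,500/760.0)×192 + (760.0/2)×0.21×€86.46 = €136,968.46.
EOQ at €84.41 = 180.3 < 2000, so use break Q=2000: TC = 1,500×€84.41 + (1,500/2000.0)×192 + (2000.0/2)×0.21×€84.41 = €144,485.10.
Lowest total cost is €136,364.21 at Q = 350.0.

Q* ≈ 350 kegs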